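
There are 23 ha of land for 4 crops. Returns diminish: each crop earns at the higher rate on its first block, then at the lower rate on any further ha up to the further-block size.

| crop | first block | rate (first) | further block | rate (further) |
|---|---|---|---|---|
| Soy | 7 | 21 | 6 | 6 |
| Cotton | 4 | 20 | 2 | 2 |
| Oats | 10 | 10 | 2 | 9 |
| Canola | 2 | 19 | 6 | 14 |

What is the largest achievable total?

Treat each block as its own option and order by rate: Soy/first 21 > Cotton/first 20 > Canola/first 19 > Canola/second 14 > Oats/first 10 > Oats/second 9 > Soy/second 6 > Cotton/second 2.
Soy first at 21: fill all 7 → 16 left.
Fill Cotton first block (4 at 20) → 12 left.
Canola first at 19: fill all 2 → 10 left.
Canola second at 14: fill all 6 → 4 left.
Oats/first: +4 of 10 at 10; pool empty.
Total = 21×7 + 20×4 + 19×2 + 14×6 + 10×4 = 389.

389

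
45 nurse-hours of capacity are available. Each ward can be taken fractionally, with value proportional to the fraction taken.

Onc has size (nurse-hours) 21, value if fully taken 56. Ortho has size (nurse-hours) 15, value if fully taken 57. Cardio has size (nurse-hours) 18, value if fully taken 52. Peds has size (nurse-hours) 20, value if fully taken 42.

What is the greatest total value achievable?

141

Rank by value-to-size ratio: Ortho 57/15≈3.8, Cardio 52/18≈2.89, Onc 56/21≈2.67, Peds 42/20≈2.1.
Ortho: take in full, 15 nurse-hours for value 57 → 30 left.
Cardio: take in full, 18 nurse-hours for value 52 → 12 left.
12 nurse-hours left: a 12/21 share of Onc gives 56×12/21 = 32.
Total value = 141.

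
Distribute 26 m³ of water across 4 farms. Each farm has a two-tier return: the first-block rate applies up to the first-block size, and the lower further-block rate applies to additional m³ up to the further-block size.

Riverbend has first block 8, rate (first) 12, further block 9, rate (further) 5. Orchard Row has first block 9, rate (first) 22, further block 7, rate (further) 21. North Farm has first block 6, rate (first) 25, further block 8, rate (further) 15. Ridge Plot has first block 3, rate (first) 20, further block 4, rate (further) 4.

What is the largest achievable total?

570

Order all 8 blocks by rate: North Farm/T1 25 > Orchard Row/T1 22 > Orchard Row/T2 21 > Ridge Plot/T1 20 > North Farm/T2 15 > Riverbend/T1 12 > Riverbend/T2 5 > Ridge Plot/T2 4.
Fill North Farm T1 block (6 at 25) ; 20 left.
Orchard Row T1 at 22: fill all 9 ; 11 left.
Fill Orchard Row T2 block (7 at 21) ; 4 left.
Ridge Plot T1 at 20: fill all 3 ; 1 left.
North Farm/T2: +1 of 8 at 15; pool empty.
Total = 25×6 + 22×9 + 21×7 + 20×3 + 15×1 = 570.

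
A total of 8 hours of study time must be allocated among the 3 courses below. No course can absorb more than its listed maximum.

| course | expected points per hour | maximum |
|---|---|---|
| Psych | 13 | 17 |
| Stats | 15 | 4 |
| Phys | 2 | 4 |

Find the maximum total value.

112

Order the courses by expected points per hour: Stats 15 > Psych 13 > Phys 2.
Stats: +4 to 4 (cap) ; 4 left.
Psych: +4 (room for 17) → 4. Pool exhausted.
Total = 13×4 + 15×4 = 112.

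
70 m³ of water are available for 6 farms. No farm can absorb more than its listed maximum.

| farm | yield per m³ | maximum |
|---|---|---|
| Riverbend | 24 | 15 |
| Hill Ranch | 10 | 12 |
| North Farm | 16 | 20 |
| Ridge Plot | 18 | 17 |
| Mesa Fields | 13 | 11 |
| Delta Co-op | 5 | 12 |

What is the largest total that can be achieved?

1199

Order the farms by yield per m³: Riverbend 24 > Ridge Plot 18 > North Farm 16 > Mesa Fields 13 > Hill Ranch 10 > Delta Co-op 5.
Give Riverbend 15 to hit its cap of 15 → 55 left.
Ridge Plot: +17 to 17 (cap) → 38 left.
North Farm takes 20 to reach its cap of 20 → 18 left.
Mesa Fields takes 11 to reach its cap of 11 → 7 left.
Only 7 left; Hill Ranch takes them to reach 7.
Total = 24×15 + 10×7 + 16×20 + 18×17 + 13×11 = 1199.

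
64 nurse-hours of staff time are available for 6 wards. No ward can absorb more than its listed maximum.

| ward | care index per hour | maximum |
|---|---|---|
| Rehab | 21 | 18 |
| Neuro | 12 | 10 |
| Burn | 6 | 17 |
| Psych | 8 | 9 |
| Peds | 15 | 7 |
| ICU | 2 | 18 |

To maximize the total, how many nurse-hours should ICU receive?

3

Order the wards by care index per hour: Rehab 21 > Peds 15 > Neuro 12 > Psych 8 > Burn 6 > ICU 2.
Give Rehab 18 to hit its cap of 18 — 46 left.
Peds takes 7 to reach its cap of 7 — 39 left.
Give Neuro 10 to hit its cap of 10 — 29 left.
Psych takes 9 to reach its cap of 9 — 20 left.
Give Burn 17 to hit its cap of 17 — 3 left.
ICU: +3 (room for 18) → 3. Pool exhausted.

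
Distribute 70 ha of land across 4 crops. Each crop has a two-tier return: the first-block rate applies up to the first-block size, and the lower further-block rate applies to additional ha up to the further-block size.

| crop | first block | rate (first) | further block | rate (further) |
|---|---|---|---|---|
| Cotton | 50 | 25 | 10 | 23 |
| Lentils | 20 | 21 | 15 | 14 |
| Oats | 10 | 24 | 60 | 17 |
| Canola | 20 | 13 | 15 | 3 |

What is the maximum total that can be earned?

Order all 8 blocks by rate: Cotton/T1 25 > Oats/T1 24 > Cotton/T2 23 > Lentils/T1 21 > Oats/T2 17 > Lentils/T2 14 > Canola/T1 13 > Canola/T2 3.
Fill Cotton T1 block (50 at 25) — 20 left.
Oats/T1 (24): +10 — 10 left.
Cotton/T2 (23): +10 — 0 left.
Total = 25×50 + 24×10 + 23×10 = 1720.

1720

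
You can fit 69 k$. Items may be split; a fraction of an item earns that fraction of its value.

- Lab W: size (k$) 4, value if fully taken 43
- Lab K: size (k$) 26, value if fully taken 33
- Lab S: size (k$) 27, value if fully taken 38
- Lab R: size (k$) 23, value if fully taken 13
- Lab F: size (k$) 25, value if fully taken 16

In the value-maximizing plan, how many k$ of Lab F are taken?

Best value per unit of size first: Lab W 43/4≈10.8, Lab S 38/27≈1.41, Lab K 33/26≈1.27, Lab F 16/25≈0.64, Lab R 13/23≈0.565.
Take all of Lab W (4 k$, value 43) ; 65 k$ left.
Take all of Lab S (27 k$, value 38) ; 38 k$ left.
Take all of Lab K (26 k$, value 33) ; 12 k$ left.
Fill the last 12 k$ with part of Lab F: 12/25 of it earns 7.68.

12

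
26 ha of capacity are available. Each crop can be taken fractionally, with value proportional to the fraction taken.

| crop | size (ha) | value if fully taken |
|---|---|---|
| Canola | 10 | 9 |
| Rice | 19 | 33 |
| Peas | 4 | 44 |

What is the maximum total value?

Best value per unit of size first: Peas 44/4≈11, Rice 33/19≈1.74, Canola 9/10≈0.9.
Take all of Peas (4 ha, value 44) → 22 ha left.
Rice: take in full, 19 ha for value 33 → 3 left.
Fill the last 3 ha with part of Canola: 3/10 of it earns 2.7.
Total value = 79.7.

79.7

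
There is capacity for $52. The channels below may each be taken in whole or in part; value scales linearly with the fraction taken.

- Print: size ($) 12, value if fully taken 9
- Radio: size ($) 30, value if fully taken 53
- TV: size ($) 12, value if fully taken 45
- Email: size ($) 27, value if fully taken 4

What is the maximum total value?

105.5

Rank by value-to-size ratio: TV 45/12≈3.75, Radio 53/30≈1.77, Print 9/12≈0.75, Email 4/27≈0.148.
All 12 $ of TV fit (value 45) — 40 remain.
All 30 $ of Radio fit (value 53) — 10 remain.
10 $ left: a 10/12 share of Print gives 9×10/12 = 7.5.
Total value = 105.5.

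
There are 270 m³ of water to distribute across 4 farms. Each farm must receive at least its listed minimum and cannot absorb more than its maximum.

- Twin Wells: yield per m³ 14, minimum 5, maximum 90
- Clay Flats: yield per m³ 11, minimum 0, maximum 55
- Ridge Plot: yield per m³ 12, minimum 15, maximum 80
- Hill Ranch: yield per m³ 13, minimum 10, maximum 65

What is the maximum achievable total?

Meeting every minimum uses 5+0+15+10 = 30 m³, leaving 240.
Order the farms by yield per m³: Twin Wells 14 > Hill Ranch 13 > Ridge Plot 12 > Clay Flats 11.
Twin Wells: +85 to 90 (cap) — 155 left.
Give Hill Ranch 55 more to hit its cap of 65 — 100 left.
Ridge Plot: +65 to 80 (cap) — 35 left.
Clay Flats: +35 (room for 55) → 35. Pool exhausted.
Total = 14×90 + 11×35 + 12×80 + 13×65 = 3450.

3450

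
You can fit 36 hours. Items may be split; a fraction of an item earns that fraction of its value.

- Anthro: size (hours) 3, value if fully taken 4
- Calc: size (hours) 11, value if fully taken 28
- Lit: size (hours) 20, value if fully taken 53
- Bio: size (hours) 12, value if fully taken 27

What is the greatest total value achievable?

Best value per unit of size first: Lit 53/20≈2.65, Calc 28/11≈2.55, Bio 27/12≈2.25, Anthro 4/3≈1.33.
All 20 hours of Lit fit (value 53) — 16 remain.
All 11 hours of Calc fit (value 28) — 5 remain.
Fill the last 5 hours with part of Bio: 5/12 of it earns 11.25.
Total value = 92.25.

92.25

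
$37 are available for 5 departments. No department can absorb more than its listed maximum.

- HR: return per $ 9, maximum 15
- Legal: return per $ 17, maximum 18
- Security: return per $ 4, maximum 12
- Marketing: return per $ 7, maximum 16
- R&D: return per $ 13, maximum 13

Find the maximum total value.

Highest return per $ first: Legal 17 > R&D 13 > HR 9 > Marketing 7 > Security 4.
Legal: +18 to 18 (cap) — 19 left.
R&D: +13 to 13 (cap) — 6 left.
HR: +6 (room for 15) → 6. Pool exhausted.
Total = 9×6 + 17×18 + 13×13 = 529.

529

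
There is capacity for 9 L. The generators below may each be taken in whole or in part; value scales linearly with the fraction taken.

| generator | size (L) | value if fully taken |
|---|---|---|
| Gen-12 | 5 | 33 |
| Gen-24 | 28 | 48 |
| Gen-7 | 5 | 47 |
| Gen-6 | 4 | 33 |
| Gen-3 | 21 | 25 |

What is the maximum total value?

Sort by value density: Gen-7 47/5≈9.4, Gen-6 33/4≈8.25, Gen-12 33/5≈6.6, Gen-24 48/28≈1.71, Gen-3 25/21≈1.19.
Take all of Gen-7 (5 L, value 47) ; 4 L left.
Gen-6: take in full, 4 L for value 33 ; 0 left.
Total value = 80.

80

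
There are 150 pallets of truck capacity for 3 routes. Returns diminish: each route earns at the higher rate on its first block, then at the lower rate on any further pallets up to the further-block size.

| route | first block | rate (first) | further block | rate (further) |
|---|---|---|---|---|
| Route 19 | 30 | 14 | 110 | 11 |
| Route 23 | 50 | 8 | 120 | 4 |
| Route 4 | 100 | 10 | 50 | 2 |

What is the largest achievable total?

1730

Rank every tier by rate: Route 19/tier1 14 > Route 19/tier2 11 > Route 4/tier1 10 > Route 23/tier1 8 > Route 23/tier2 4 > Route 4/tier2 2.
Route 19 tier1 at 14: fill all 30 — 120 left.
Route 19 tier2 at 11: fill all 110 — 10 left.
10 remain; put them into Route 4 tier1 at 10.
Total = 14×30 + 11×110 + 10×10 = 1730.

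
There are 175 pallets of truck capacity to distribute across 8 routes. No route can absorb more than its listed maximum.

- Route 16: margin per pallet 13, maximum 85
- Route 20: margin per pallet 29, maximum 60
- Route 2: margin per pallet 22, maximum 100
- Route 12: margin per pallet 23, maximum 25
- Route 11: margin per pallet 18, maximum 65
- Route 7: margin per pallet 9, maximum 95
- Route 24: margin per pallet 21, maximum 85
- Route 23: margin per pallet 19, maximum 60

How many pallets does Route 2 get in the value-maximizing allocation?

Highest margin per pallet first: Route 20 29 > Route 12 23 > Route 2 22 > Route 24 21 > Route 23 19 > Route 11 18 > Route 16 13 > Route 7 9.
Route 20 takes 60 to reach its cap of 60 — 115 left.
Route 12: +25 to 25 (cap) — 90 left.
Only 90 left; Route 2 takes them to reach 90.

90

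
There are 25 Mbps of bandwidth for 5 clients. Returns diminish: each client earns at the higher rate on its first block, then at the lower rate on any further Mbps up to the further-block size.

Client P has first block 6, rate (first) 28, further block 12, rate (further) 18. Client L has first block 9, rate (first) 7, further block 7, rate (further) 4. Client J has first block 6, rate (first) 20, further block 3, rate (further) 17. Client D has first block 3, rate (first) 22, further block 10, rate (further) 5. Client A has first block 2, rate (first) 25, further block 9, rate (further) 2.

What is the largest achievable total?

548

Order all 10 blocks by rate: Client P/first 28 > Client A/first 25 > Client D/first 22 > Client J/first 20 > Client P/second 18 > Client J/second 17 > Client L/first 7 > Client D/second 5 > Client L/second 4 > Client A/second 2.
Client P/first (28): +6 — 19 left.
Fill Client A first block (2 at 25) — 17 left.
Client D first at 22: fill all 3 — 14 left.
Client J first at 20: fill all 6 — 8 left.
Client P/second: +8 of 12 at 18; pool empty.
Total = 28×6 + 25×2 + 22×3 + 20×6 + 18×8 = 548.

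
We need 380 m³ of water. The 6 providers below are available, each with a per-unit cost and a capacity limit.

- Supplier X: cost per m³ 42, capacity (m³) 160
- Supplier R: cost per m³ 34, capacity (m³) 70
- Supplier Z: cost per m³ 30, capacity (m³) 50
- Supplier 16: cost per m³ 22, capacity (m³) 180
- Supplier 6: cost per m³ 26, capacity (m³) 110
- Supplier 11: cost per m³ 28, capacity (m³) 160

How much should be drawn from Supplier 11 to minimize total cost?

90

Fill from the cheapest provider first.
Supplier 16 at 22: take all 180 m³ ; 200 still needed.
Supplier 6 (26): use full 110 ; 90 m³ to go.
Supplier 11 at 28: take 90 of its 160 ; requirement met.
Supplier Z, Supplier R, Supplier X: unused.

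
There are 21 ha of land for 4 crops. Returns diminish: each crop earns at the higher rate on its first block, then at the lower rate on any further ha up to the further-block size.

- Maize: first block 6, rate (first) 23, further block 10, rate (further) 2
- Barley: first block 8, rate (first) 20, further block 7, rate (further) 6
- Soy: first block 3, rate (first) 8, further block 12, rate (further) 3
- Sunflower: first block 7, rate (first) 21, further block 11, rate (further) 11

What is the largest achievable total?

445

Treat each block as its own option and order by rate: Maize/tier1 23 > Sunflower/tier1 21 > Barley/tier1 20 > Sunflower/tier2 11 > Soy/tier1 8 > Barley/tier2 6 > Soy/tier2 3 > Maize/tier2 2.
Fill Maize tier1 block (6 at 23) → 15 left.
Fill Sunflower tier1 block (7 at 21) → 8 left.
Barley tier1 at 20: fill all 8 → 0 left.
Total = 23×6 + 21×7 + 20×8 = 445.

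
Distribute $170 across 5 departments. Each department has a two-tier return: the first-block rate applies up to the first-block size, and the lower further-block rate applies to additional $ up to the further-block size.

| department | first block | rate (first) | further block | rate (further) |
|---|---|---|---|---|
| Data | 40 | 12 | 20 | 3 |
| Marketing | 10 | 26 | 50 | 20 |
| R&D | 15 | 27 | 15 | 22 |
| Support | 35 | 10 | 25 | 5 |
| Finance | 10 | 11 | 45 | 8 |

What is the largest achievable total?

Rank every tier by rate: R&D/tier1 27 > Marketing/tier1 26 > R&D/tier2 22 > Marketing/tier2 20 > Data/tier1 12 > Finance/tier1 11 > Support/tier1 10 > Finance/tier2 8 > Support/tier2 5 > Data/tier2 3.
Fill R&D tier1 block (15 at 27) — 155 left.
Fill Marketing tier1 block (10 at 26) — 145 left.
Fill R&D tier2 block (15 at 22) — 130 left.
Fill Marketing tier2 block (50 at 20) — 80 left.
Fill Data tier1 block (40 at 12) — 40 left.
Fill Finance tier1 block (10 at 11) — 30 left.
30 remain; put them into Support tier1 at 10.
Total = 27×15 + 26×10 + 22×15 + 20×50 + 12×40 + 11×10 + 10×30 = 2885.

2885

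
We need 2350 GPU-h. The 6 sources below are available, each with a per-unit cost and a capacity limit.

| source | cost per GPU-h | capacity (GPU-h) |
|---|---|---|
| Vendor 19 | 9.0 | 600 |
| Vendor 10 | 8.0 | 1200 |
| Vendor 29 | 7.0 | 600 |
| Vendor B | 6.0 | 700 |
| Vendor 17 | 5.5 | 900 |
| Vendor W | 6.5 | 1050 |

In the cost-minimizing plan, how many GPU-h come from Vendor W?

Fill from the cheapest source first.
Take 900 from Vendor 17 at 5.5 → need 1450 more.
Take 700 from Vendor B at 6.0 → need 750 more.
Take 750 from Vendor W at 6.5 to finish.
Vendor 29, Vendor 10, Vendor 19: unused.

750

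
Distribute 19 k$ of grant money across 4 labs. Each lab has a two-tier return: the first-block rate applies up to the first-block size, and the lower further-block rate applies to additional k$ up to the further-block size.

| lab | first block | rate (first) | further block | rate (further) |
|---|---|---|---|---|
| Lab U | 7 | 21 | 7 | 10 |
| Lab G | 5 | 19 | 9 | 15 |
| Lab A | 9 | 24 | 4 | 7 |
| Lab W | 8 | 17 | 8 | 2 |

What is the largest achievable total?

420

Treat each block as its own option and order by rate: Lab A/first 24 > Lab U/first 21 > Lab G/first 19 > Lab W/first 17 > Lab G/second 15 > Lab U/second 10 > Lab A/second 7 > Lab W/second 2.
Lab A first at 24: fill all 9 — 10 left.
Lab U first at 21: fill all 7 — 3 left.
Lab G/first: +3 of 5 at 19; pool empty.
Total = 24×9 + 21×7 + 19×3 = 420.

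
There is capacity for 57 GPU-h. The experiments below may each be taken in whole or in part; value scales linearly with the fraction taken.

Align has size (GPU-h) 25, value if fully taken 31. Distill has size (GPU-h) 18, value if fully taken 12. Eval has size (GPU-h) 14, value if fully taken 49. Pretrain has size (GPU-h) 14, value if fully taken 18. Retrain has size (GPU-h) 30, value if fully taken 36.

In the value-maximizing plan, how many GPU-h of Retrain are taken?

4

Sort by value density: Eval 49/14≈3.5, Pretrain 18/14≈1.29, Align 31/25≈1.24, Retrain 36/30≈1.2, Distill 12/18≈0.667.
All 14 GPU-h of Eval fit (value 49) ; 43 remain.
Take all of Pretrain (14 GPU-h, value 18) ; 29 GPU-h left.
Take all of Align (25 GPU-h, value 31) ; 4 GPU-h left.
Fill the last 4 GPU-h with part of Retrain: 4/30 of it earns 4.8.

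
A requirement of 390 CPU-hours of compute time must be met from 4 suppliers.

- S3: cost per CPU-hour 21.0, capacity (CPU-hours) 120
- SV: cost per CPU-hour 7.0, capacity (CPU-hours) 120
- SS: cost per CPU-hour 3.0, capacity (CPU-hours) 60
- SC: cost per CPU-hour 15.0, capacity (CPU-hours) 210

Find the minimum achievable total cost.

Cheapest first:
Take 60 from SS at 3.0 → need 330 more.
SV at 7.0: take all 120 CPU-hours → 210 still needed.
SC at 15.0: take all 210 CPU-hours → 0 still needed.
S3: unused.
Cost = 60×3.0 + 120×7.0 + 210×15.0 = 4170.

4170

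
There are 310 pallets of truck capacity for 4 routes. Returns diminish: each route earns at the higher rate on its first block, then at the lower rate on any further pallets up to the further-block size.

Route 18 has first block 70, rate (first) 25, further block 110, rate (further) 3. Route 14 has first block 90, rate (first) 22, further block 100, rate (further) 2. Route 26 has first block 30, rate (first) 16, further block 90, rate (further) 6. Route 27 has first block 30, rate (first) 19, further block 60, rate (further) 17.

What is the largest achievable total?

5980

Order all 8 blocks by rate: Route 18/first 25 > Route 14/first 22 > Route 27/first 19 > Route 27/second 17 > Route 26/first 16 > Route 26/second 6 > Route 18/second 3 > Route 14/second 2.
Route 18 first at 25: fill all 70 ; 240 left.
Route 14/first (22): +90 ; 150 left.
Route 27/first (19): +30 ; 120 left.
Route 27/second (17): +60 ; 60 left.
Route 26 first at 16: fill all 30 ; 30 left.
Route 26 second at 6: only 30 left, fill 30.
Total = 25×70 + 22×90 + 19×30 + 17×60 + 16×30 + 6×30 = 5980.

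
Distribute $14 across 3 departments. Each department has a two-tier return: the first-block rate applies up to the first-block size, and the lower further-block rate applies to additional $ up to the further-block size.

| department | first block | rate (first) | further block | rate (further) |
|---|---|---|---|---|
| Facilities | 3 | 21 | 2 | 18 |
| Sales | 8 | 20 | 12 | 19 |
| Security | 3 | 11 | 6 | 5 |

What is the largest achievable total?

280

Order all 6 blocks by rate: Facilities/first 21 > Sales/first 20 > Sales/second 19 > Facilities/second 18 > Security/first 11 > Security/second 5.
Fill Facilities first block (3 at 21) — 11 left.
Sales first at 20: fill all 8 — 3 left.
3 remain; put them into Sales second at 19.
Total = 21×3 + 20×8 + 19×3 = 280.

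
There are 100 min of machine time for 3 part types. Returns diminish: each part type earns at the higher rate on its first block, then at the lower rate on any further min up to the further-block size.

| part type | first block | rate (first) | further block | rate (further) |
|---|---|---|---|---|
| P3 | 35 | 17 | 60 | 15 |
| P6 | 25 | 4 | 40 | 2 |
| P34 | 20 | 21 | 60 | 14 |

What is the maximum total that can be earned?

Rank every tier by rate: P34/T1 21 > P3/T1 17 > P3/T2 15 > P34/T2 14 > P6/T1 4 > P6/T2 2.
P34/T1 (21): +20 → 80 left.
P3/T1 (17): +35 → 45 left.
P3 T2 at 15: only 45 left, fill 45.
Total = 21×20 + 17×35 + 15×45 = 1690.

1690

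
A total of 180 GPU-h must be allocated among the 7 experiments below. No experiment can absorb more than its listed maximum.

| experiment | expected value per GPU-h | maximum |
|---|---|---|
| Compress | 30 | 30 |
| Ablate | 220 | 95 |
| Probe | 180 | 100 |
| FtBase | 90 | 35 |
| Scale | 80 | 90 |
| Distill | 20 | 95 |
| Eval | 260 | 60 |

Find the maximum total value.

Rank by expected value per GPU-h: Eval 260 > Ablate 220 > Probe 180 > FtBase 90 > Scale 80 > Compress 30 > Distill 20.
Eval takes 60 to reach its cap of 60 → 120 left.
Ablate: +95 to 95 (cap) → 25 left.
Only 25 left; Probe takes them to reach 25.
Total = 220×95 + 180×25 + 260×60 = 41000.

41000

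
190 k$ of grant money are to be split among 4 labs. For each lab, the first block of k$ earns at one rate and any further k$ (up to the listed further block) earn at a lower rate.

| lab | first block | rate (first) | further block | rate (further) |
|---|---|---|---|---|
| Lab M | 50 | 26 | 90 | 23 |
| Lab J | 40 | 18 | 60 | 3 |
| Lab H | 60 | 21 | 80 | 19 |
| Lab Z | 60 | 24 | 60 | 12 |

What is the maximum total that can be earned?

Order all 8 blocks by rate: Lab M/T1 26 > Lab Z/T1 24 > Lab M/T2 23 > Lab H/T1 21 > Lab H/T2 19 > Lab J/T1 18 > Lab Z/T2 12 > Lab J/T2 3.
Fill Lab M T1 block (50 at 26) — 140 left.
Fill Lab Z T1 block (60 at 24) — 80 left.
80 remain; put them into Lab M T2 at 23.
Total = 26×50 + 24×60 + 23×80 = 4580.

4580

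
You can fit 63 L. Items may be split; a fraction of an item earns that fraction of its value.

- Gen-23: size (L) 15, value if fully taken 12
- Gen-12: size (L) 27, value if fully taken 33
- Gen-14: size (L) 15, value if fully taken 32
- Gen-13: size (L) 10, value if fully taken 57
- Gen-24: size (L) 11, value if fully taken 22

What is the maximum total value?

144

Best value per unit of size first: Gen-13 57/10≈5.7, Gen-14 32/15≈2.13, Gen-24 22/11≈2, Gen-12 33/27≈1.22, Gen-23 12/15≈0.8.
All 10 L of Gen-13 fit (value 57) — 53 remain.
Take all of Gen-14 (15 L, value 32) — 38 L left.
Gen-24: take in full, 11 L for value 22 — 27 left.
Take all of Gen-12 (27 L, value 33) — 0 L left.
Total value = 144.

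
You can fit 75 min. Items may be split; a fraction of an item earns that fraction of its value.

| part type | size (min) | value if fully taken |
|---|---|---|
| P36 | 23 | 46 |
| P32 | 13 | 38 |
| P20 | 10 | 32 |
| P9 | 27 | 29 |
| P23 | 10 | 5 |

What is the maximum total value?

Best value per unit of size first: P20 32/10≈3.2, P32 38/13≈2.92, P36 46/23≈2, P9 29/27≈1.07, P23 5/10≈0.5.
Take all of P20 (10 min, value 32) → 65 min left.
Take all of P32 (13 min, value 38) → 52 min left.
Take all of P36 (23 min, value 46) → 29 min left.
Take all of P9 (27 min, value 29) → 2 min left.
Fill the last 2 min with part of P23: 2/10 of it earns 1.
Total value = 146.

146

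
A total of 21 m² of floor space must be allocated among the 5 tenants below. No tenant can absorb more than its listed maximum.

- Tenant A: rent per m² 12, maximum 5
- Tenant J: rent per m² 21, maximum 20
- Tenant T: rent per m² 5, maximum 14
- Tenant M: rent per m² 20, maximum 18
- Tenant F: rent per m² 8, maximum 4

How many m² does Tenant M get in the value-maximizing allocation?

Order the tenants by rent per m²: Tenant J 21 > Tenant M 20 > Tenant A 12 > Tenant F 8 > Tenant T 5.
Tenant J: +20 to 20 (cap) — 1 left.
Tenant M: +1 (room for 18) → 1. Pool exhausted.

1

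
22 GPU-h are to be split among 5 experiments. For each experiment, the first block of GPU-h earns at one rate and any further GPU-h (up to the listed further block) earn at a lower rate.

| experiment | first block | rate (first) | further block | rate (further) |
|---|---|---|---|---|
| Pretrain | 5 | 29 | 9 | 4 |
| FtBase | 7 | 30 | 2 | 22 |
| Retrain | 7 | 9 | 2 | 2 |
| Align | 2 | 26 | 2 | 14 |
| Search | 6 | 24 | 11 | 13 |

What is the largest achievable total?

Treat each block as its own option and order by rate: FtBase/T1 30 > Pretrain/T1 29 > Align/T1 26 > Search/T1 24 > FtBase/T2 22 > Align/T2 14 > Search/T2 13 > Retrain/T1 9 > Pretrain/T2 4 > Retrain/T2 2.
FtBase/T1 (30): +7 → 15 left.
Fill Pretrain T1 block (5 at 29) → 10 left.
Align T1 at 26: fill all 2 → 8 left.
Search/T1 (24): +6 → 2 left.
FtBase T2 at 22: fill all 2 → 0 left.
Total = 30×7 + 29×5 + 26×2 + 24×6 + 22×2 = 595.

595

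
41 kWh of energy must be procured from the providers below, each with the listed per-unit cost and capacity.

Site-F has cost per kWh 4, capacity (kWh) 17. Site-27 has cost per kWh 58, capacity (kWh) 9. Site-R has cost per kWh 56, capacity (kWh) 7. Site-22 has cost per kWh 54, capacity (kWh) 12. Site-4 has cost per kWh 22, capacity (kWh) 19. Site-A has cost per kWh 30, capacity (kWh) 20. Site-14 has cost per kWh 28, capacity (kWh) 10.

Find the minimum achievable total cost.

Use providers in increasing cost order.
Site-F (4): use full 17 — 24 kWh to go.
Take 19 from Site-4 at 22 — need 5 more.
Take 5 from Site-14 at 28 to finish.
Site-A, Site-22, Site-R, Site-27: unused.
Cost = 17×4 + 19×22 + 5×28 = 626.

626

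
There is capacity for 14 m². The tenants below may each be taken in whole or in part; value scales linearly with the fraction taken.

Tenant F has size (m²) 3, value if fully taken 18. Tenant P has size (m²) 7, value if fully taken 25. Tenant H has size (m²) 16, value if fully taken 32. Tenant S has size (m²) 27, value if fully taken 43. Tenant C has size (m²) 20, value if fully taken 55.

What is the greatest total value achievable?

54

Best value per unit of size first: Tenant F 18/3≈6, Tenant P 25/7≈3.57, Tenant C 55/20≈2.75, Tenant H 32/16≈2, Tenant S 43/27≈1.59.
Take all of Tenant F (3 m², value 18) ; 11 m² left.
All 7 m² of Tenant P fit (value 25) ; 4 remain.
Fill the last 4 m² with part of Tenant C: 4/20 of it earns 11.
Total value = 54.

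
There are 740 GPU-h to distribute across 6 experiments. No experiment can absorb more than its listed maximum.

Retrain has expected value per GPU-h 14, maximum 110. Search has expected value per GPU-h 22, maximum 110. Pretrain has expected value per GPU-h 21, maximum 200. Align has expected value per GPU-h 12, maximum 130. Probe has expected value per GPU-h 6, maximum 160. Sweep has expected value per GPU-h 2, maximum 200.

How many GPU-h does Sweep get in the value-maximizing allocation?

Highest expected value per GPU-h first: Search 22 > Pretrain 21 > Retrain 14 > Align 12 > Probe 6 > Sweep 2.
Give Search 110 to hit its cap of 110 — 630 left.
Pretrain takes 200 to reach its cap of 200 — 430 left.
Give Retrain 110 to hit its cap of 110 — 320 left.
Align takes 130 to reach its cap of 130 — 190 left.
Probe: +160 to 160 (cap) — 30 left.
Sweep: +30 (room for 200) → 30. Pool exhausted.

30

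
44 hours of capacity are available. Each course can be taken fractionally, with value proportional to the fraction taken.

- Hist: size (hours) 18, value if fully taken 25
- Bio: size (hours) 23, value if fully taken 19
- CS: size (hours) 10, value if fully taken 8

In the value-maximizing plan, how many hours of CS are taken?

Rank by value-to-size ratio: Hist 25/18≈1.39, Bio 19/23≈0.826, CS 8/10≈0.8.
All 18 hours of Hist fit (value 25) → 26 remain.
Bio: take in full, 23 hours for value 19 → 3 left.
Fill the last 3 hours with part of CS: 3/10 of it earns 2.4.

3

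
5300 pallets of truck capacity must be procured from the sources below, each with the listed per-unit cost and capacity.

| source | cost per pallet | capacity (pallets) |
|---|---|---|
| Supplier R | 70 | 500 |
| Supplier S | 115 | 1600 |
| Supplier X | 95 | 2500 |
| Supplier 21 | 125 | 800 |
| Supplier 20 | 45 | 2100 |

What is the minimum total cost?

390000

Use sources in increasing cost order.
Supplier 20 (45): use full 2100 → 3200 pallets to go.
Supplier R at 70: take all 500 pallets → 2700 still needed.
Supplier X at 95: take all 2500 pallets → 200 still needed.
Take 200 from Supplier S at 115 to finish.
Supplier 21: unused.
Cost = 2100×45 + 500×70 + 2500×95 + 200×115 = 390000.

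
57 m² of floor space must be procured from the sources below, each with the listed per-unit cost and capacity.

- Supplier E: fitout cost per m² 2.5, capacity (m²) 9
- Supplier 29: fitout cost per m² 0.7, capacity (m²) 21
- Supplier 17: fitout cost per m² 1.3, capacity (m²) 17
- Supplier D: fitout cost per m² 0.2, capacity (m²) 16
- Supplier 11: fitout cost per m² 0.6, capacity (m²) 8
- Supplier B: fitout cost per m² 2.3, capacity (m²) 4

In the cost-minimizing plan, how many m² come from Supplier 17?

Fill from the cheapest source first.
Take 16 from Supplier D at 0.2 — need 41 more.
Supplier 11 (0.6): use full 8 — 33 m² to go.
Supplier 29 (0.7): use full 21 — 12 m² to go.
Supplier 17 (1.3): take the remaining 12 — done.
Supplier B, Supplier E: unused.

12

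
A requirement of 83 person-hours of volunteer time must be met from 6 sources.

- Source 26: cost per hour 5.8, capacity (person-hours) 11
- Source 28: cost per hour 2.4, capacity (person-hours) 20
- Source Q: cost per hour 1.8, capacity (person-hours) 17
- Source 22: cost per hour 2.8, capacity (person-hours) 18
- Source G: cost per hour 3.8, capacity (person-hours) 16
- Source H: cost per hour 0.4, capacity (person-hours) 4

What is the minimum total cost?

Cheapest first:
Take 4 from Source H at 0.4 → need 79 more.
Take 17 from Source Q at 1.8 → need 62 more.
Take 20 from Source 28 at 2.4 → need 42 more.
Source 22 at 2.8: take all 18 person-hours → 24 still needed.
Source G at 3.8: take all 16 person-hours → 8 still needed.
Source 26 at 5.8: take 8 of its 11 → requirement met.
Cost = 4×0.4 + 17×1.8 + 20×2.4 + 18×2.8 + 16×3.8 + 8×5.8 = 237.8.

237.8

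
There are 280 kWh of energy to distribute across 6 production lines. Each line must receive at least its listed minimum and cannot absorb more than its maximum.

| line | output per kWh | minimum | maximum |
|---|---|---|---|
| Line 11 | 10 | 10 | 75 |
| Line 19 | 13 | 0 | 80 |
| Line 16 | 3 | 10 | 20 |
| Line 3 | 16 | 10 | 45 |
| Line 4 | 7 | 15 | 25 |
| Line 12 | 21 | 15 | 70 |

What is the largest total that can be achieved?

Meeting every minimum uses 10+0+10+10+15+15 = 60 kWh, leaving 220.
Rank by output per kWh: Line 12 21 > Line 3 16 > Line 19 13 > Line 11 10 > Line 4 7 > Line 16 3.
Line 12: +55 to 70 (cap) — 165 left.
Give Line 3 35 more to hit its cap of 45 — 130 left.
Line 19 takes 80 more to reach its cap of 80 — 50 left.
Line 11: +50 (room for 65) → 60. Pool exhausted.
Total = 10×60 + 13×80 + 3×10 + 16×45 + 7×15 + 21×70 = 3965.

3965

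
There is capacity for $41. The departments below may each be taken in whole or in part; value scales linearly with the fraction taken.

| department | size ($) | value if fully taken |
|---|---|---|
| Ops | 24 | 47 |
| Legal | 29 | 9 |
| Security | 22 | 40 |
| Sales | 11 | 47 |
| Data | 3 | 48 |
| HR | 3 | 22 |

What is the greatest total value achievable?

Rank by value-to-size ratio: Data 48/3≈16, HR 22/3≈7.33, Sales 47/11≈4.27, Ops 47/24≈1.96, Security 40/22≈1.82, Legal 9/29≈0.31.
Take all of Data (3 $, value 48) → 38 $ left.
Take all of HR (3 $, value 22) → 35 $ left.
Sales: take in full, 11 $ for value 47 → 24 left.
Take all of Ops (24 $, value 47) → 0 $ left.
Total value = 164.

164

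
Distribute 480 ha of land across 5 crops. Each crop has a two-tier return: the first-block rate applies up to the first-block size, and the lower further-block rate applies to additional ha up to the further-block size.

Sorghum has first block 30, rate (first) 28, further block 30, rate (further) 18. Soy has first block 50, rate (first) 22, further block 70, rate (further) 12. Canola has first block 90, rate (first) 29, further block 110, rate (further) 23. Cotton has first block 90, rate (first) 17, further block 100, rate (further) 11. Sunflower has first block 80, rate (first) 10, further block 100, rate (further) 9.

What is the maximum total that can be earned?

Order all 10 blocks by rate: Canola/T1 29 > Sorghum/T1 28 > Canola/T2 23 > Soy/T1 22 > Sorghum/T2 18 > Cotton/T1 17 > Soy/T2 12 > Cotton/T2 11 > Sunflower/T1 10 > Sunflower/T2 9.
Canola T1 at 29: fill all 90 — 390 left.
Fill Sorghum T1 block (30 at 28) — 360 left.
Canola T2 at 23: fill all 110 — 250 left.
Fill Soy T1 block (50 at 22) — 200 left.
Sorghum T2 at 18: fill all 30 — 170 left.
Cotton T1 at 17: fill all 90 — 80 left.
Soy T2 at 12: fill all 70 — 10 left.
10 remain; put them into Cotton T2 at 11.
Total = 29×90 + 28×30 + 23×110 + 22×50 + 18×30 + 17×90 + 12×70 + 11×10 = 10100.

10100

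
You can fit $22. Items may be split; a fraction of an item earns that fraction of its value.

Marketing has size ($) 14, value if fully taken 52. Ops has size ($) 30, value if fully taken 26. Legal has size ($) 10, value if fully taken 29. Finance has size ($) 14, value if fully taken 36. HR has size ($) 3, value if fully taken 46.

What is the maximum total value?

Sort by value density: HR 46/3≈15.3, Marketing 52/14≈3.71, Legal 29/10≈2.9, Finance 36/14≈2.57, Ops 26/30≈0.867.
HR: take in full, 3 $ for value 46 — 19 left.
All 14 $ of Marketing fit (value 52) — 5 remain.
Only 5 $ remain; take 5/10 of Legal for value 29×5/10 = 14.5.
Total value = 112.5.

112.5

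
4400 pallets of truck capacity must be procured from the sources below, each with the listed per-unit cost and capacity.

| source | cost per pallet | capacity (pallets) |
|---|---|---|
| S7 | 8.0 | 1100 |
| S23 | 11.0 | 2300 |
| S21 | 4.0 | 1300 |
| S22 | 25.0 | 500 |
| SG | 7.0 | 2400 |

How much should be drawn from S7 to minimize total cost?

700

Use sources in increasing cost order.
S21 (4.0): use full 1300 — 3100 pallets to go.
SG (7.0): use full 2400 — 700 pallets to go.
S7 at 8.0: take 700 of its 1100 — requirement met.
S23, S22: unused.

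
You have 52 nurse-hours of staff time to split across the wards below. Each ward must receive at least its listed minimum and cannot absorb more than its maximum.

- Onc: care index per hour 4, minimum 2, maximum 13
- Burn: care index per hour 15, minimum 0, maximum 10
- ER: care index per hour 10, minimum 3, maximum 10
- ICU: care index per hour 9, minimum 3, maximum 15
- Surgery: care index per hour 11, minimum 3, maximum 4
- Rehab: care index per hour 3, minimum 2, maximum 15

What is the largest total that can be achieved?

Meeting every minimum uses 2+0+3+3+3+2 = 13 nurse-hours, leaving 39.
Highest care index per hour first: Burn 15 > Surgery 11 > ER 10 > ICU 9 > Onc 4 > Rehab 3.
Give Burn 10 more to hit its cap of 10 — 29 left.
Surgery: +1 to 4 (cap) — 28 left.
Give ER 7 more to hit its cap of 10 — 21 left.
ICU takes 12 more to reach its cap of 15 — 9 left.
Onc has room for 11 more but only 9 remain, so it gets 11.
Total = 4×11 + 15×10 + 10×10 + 9×15 + 11×4 + 3×2 = 479.

479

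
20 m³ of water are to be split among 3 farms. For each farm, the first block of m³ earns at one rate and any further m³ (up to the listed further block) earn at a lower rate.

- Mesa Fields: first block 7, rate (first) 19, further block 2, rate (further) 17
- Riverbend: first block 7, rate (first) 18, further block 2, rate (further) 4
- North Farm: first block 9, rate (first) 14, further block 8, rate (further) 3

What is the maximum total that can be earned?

349

Treat each block as its own option and order by rate: Mesa Fields/first 19 > Riverbend/first 18 > Mesa Fields/second 17 > North Farm/first 14 > Riverbend/second 4 > North Farm/second 3.
Mesa Fields/first (19): +7 — 13 left.
Fill Riverbend first block (7 at 18) — 6 left.
Mesa Fields/second (17): +2 — 4 left.
4 remain; put them into North Farm first at 14.
Total = 19×7 + 18×7 + 17×2 + 14×4 = 349.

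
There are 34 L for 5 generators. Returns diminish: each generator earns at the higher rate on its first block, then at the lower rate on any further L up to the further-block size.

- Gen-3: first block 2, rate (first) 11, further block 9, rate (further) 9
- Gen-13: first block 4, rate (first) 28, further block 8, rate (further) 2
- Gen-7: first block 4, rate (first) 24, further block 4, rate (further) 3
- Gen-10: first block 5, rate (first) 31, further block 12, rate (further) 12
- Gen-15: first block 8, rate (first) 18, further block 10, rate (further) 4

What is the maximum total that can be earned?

662

Treat each block as its own option and order by rate: Gen-10/T1 31 > Gen-13/T1 28 > Gen-7/T1 24 > Gen-15/T1 18 > Gen-10/T2 12 > Gen-3/T1 11 > Gen-3/T2 9 > Gen-15/T2 4 > Gen-7/T2 3 > Gen-13/T2 2.
Gen-10/T1 (31): +5 → 29 left.
Gen-13/T1 (28): +4 → 25 left.
Gen-7/T1 (24): +4 → 21 left.
Fill Gen-15 T1 block (8 at 18) → 13 left.
Fill Gen-10 T2 block (12 at 12) → 1 left.
Gen-3/T1: +1 of 2 at 11; pool empty.
Total = 31×5 + 28×4 + 24×4 + 18×8 + 12×12 + 11×1 = 662.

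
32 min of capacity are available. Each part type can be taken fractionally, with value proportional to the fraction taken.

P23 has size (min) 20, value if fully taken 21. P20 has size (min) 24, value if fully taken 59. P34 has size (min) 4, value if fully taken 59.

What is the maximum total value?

Rank by value-to-size ratio: P34 59/4≈14.8, P20 59/24≈2.46, P23 21/20≈1.05.
Take all of P34 (4 min, value 59) — 28 min left.
P20: take in full, 24 min for value 59 — 4 left.
Only 4 min remain; take 4/20 of P23 for value 21×4/20 = 4.2.
Total value = 122.2.

122.2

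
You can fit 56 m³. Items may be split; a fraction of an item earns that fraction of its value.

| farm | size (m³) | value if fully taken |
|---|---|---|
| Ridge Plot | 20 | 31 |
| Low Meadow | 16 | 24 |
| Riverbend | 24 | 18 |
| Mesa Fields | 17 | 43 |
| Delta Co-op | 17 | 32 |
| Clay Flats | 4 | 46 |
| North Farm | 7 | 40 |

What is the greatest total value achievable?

178.05

Rank by value-to-size ratio: Clay Flats 46/4≈11.5, North Farm 40/7≈5.71, Mesa Fields 43/17≈2.53, Delta Co-op 32/17≈1.88, Ridge Plot 31/20≈1.55, Low Meadow 24/16≈1.5, Riverbend 18/24≈0.75.
Take all of Clay Flats (4 m³, value 46) → 52 m³ left.
North Farm: take in full, 7 m³ for value 40 → 45 left.
All 17 m³ of Mesa Fields fit (value 43) → 28 remain.
Delta Co-op: take in full, 17 m³ for value 32 → 11 left.
Fill the last 11 m³ with part of Ridge Plot: 11/20 of it earns 17.05.
Total value = 178.05.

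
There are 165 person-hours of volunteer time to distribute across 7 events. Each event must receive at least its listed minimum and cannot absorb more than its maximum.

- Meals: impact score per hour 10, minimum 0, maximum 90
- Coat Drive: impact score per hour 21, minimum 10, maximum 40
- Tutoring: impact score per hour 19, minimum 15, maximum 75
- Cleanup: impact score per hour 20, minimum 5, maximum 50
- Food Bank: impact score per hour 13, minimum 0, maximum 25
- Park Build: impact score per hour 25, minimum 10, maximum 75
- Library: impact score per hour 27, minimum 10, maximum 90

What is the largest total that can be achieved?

Meeting every minimum uses 0+10+15+5+0+10+10 = 50 person-hours, leaving 115.
Order the events by impact score per hour: Library 27 > Park Build 25 > Coat Drive 21 > Cleanup 20 > Tutoring 19 > Food Bank 13 > Meals 10.
Library takes 80 more to reach its cap of 90 ; 35 left.
Park Build has room for 65 more but only 35 remain, so it gets 45.
Total = 21×10 + 19×15 + 20×5 + 25×45 + 27×90 = 4150.

4150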